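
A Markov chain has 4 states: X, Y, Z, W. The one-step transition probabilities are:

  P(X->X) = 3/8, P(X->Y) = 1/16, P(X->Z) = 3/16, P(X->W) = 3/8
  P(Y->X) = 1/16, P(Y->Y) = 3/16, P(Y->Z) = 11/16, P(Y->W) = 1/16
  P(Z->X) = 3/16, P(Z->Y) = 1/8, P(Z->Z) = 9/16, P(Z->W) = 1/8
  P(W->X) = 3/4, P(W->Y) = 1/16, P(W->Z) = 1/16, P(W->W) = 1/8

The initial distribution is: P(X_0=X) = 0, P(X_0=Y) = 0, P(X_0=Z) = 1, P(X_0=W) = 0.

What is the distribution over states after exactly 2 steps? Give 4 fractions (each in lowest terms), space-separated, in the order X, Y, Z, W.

Answer: 71/256 29/256 57/128 21/128

Derivation:
Propagating the distribution step by step (d_{t+1} = d_t * P):
d_0 = (X=0, Y=0, Z=1, W=0)
  d_1[X] = 0*3/8 + 0*1/16 + 1*3/16 + 0*3/4 = 3/16
  d_1[Y] = 0*1/16 + 0*3/16 + 1*1/8 + 0*1/16 = 1/8
  d_1[Z] = 0*3/16 + 0*11/16 + 1*9/16 + 0*1/16 = 9/16
  d_1[W] = 0*3/8 + 0*1/16 + 1*1/8 + 0*1/8 = 1/8
d_1 = (X=3/16, Y=1/8, Z=9/16, W=1/8)
  d_2[X] = 3/16*3/8 + 1/8*1/16 + 9/16*3/16 + 1/8*3/4 = 71/256
  d_2[Y] = 3/16*1/16 + 1/8*3/16 + 9/16*1/8 + 1/8*1/16 = 29/256
  d_2[Z] = 3/16*3/16 + 1/8*11/16 + 9/16*9/16 + 1/8*1/16 = 57/128
  d_2[W] = 3/16*3/8 + 1/8*1/16 + 9/16*1/8 + 1/8*1/8 = 21/128
d_2 = (X=71/256, Y=29/256, Z=57/128, W=21/128)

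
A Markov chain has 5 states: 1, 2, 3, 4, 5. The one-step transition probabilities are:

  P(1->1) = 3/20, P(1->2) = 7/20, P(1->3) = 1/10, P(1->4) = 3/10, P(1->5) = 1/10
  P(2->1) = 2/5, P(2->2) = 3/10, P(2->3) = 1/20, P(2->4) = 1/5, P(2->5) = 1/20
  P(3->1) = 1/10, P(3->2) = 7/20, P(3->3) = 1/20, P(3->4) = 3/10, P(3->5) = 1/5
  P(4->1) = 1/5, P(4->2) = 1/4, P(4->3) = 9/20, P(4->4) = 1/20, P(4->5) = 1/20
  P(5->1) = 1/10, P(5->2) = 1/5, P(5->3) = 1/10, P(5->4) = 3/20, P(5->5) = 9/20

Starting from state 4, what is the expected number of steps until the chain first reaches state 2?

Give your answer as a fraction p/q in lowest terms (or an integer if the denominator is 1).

Answer: 12215/3442

Derivation:
Let h_i = expected steps to first reach 2 from state i.
Boundary: h_2 = 0.
First-step equations for the other states:
  h_1 = 1 + 3/20*h_1 + 7/20*h_2 + 1/10*h_3 + 3/10*h_4 + 1/10*h_5
  h_3 = 1 + 1/10*h_1 + 7/20*h_2 + 1/20*h_3 + 3/10*h_4 + 1/5*h_5
  h_4 = 1 + 1/5*h_1 + 1/4*h_2 + 9/20*h_3 + 1/20*h_4 + 1/20*h_5
  h_5 = 1 + 1/10*h_1 + 1/5*h_2 + 1/10*h_3 + 3/20*h_4 + 9/20*h_5

Substituting h_2 = 0 and rearranging gives the linear system (I - Q) h = 1:
  [17/20, -1/10, -3/10, -1/10] . (h_1, h_3, h_4, h_5) = 1
  [-1/10, 19/20, -3/10, -1/5] . (h_1, h_3, h_4, h_5) = 1
  [-1/5, -9/20, 19/20, -1/20] . (h_1, h_3, h_4, h_5) = 1
  [-1/10, -1/10, -3/20, 11/20] . (h_1, h_3, h_4, h_5) = 1

Solving yields:
  h_1 = 5670/1721
  h_3 = 5785/1721
  h_4 = 12215/3442
  h_5 = 13755/3442

Starting state is 4, so the expected hitting time is h_4 = 12215/3442.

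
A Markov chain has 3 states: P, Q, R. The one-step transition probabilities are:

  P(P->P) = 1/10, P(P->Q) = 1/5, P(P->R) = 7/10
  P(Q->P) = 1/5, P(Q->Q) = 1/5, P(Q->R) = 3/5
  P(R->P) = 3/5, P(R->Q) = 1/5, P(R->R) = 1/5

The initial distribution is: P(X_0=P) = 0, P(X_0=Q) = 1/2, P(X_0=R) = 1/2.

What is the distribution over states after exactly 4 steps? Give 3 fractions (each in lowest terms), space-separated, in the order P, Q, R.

Answer: 17/50 1/5 23/50

Derivation:
Propagating the distribution step by step (d_{t+1} = d_t * P):
d_0 = (P=0, Q=1/2, R=1/2)
  d_1[P] = 0*1/10 + 1/2*1/5 + 1/2*3/5 = 2/5
  d_1[Q] = 0*1/5 + 1/2*1/5 + 1/2*1/5 = 1/5
  d_1[R] = 0*7/10 + 1/2*3/5 + 1/2*1/5 = 2/5
d_1 = (P=2/5, Q=1/5, R=2/5)
  d_2[P] = 2/5*1/10 + 1/5*1/5 + 2/5*3/5 = 8/25
  d_2[Q] = 2/5*1/5 + 1/5*1/5 + 2/5*1/5 = 1/5
  d_2[R] = 2/5*7/10 + 1/5*3/5 + 2/5*1/5 = 12/25
d_2 = (P=8/25, Q=1/5, R=12/25)
  d_3[P] = 8/25*1/10 + 1/5*1/5 + 12/25*3/5 = 9/25
  d_3[Q] = 8/25*1/5 + 1/5*1/5 + 12/25*1/5 = 1/5
  d_3[R] = 8/25*7/10 + 1/5*3/5 + 12/25*1/5 = 11/25
d_3 = (P=9/25, Q=1/5, R=11/25)
  d_4[P] = 9/25*1/10 + 1/5*1/5 + 11/25*3/5 = 17/50
  d_4[Q] = 9/25*1/5 + 1/5*1/5 + 11/25*1/5 = 1/5
  d_4[R] = 9/25*7/10 + 1/5*3/5 + 11/25*1/5 = 23/50
d_4 = (P=17/50, Q=1/5, R=23/50)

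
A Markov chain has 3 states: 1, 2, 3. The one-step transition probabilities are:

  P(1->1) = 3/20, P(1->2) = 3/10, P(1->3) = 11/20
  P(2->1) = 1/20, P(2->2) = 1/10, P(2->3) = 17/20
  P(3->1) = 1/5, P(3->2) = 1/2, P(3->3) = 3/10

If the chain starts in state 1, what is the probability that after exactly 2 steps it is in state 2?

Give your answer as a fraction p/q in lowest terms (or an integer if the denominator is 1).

Answer: 7/20

Derivation:
Computing P^2 by repeated multiplication:
P^1 =
  1: [3/20, 3/10, 11/20]
  2: [1/20, 1/10, 17/20]
  3: [1/5, 1/2, 3/10]
P^2 =
  1: [59/400, 7/20, 201/400]
  2: [73/400, 9/20, 147/400]
  3: [23/200, 13/50, 5/8]

(P^2)[1 -> 2] = 7/20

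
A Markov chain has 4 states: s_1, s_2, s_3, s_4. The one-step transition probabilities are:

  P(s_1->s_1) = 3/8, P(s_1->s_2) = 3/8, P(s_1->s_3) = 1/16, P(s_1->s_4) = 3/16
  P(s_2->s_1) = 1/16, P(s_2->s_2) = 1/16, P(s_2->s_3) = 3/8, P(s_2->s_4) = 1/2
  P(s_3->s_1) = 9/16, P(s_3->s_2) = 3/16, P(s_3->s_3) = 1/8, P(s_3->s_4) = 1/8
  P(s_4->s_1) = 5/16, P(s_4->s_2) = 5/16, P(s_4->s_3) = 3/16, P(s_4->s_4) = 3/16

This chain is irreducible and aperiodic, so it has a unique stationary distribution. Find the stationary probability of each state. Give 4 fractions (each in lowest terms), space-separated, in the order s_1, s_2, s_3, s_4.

Answer: 857/2711 671/2711 496/2711 687/2711

Derivation:
The stationary distribution satisfies pi = pi * P, i.e.:
  pi_s_1 = 3/8*pi_s_1 + 1/16*pi_s_2 + 9/16*pi_s_3 + 5/16*pi_s_4
  pi_s_2 = 3/8*pi_s_1 + 1/16*pi_s_2 + 3/16*pi_s_3 + 5/16*pi_s_4
  pi_s_3 = 1/16*pi_s_1 + 3/8*pi_s_2 + 1/8*pi_s_3 + 3/16*pi_s_4
  pi_s_4 = 3/16*pi_s_1 + 1/2*pi_s_2 + 1/8*pi_s_3 + 3/16*pi_s_4
with normalization: pi_s_1 + pi_s_2 + pi_s_3 + pi_s_4 = 1.

Using the first 3 balance equations plus normalization, the linear system A*pi = b is:
  [-5/8, 1/16, 9/16, 5/16] . pi = 0
  [3/8, -15/16, 3/16, 5/16] . pi = 0
  [1/16, 3/8, -7/8, 3/16] . pi = 0
  [1, 1, 1, 1] . pi = 1

Solving yields:
  pi_s_1 = 857/2711
  pi_s_2 = 671/2711
  pi_s_3 = 496/2711
  pi_s_4 = 687/2711

Verification (pi * P):
  857/2711*3/8 + 671/2711*1/16 + 496/2711*9/16 + 687/2711*5/16 = 857/2711 = pi_s_1  (ok)
  857/2711*3/8 + 671/2711*1/16 + 496/2711*3/16 + 687/2711*5/16 = 671/2711 = pi_s_2  (ok)
  857/2711*1/16 + 671/2711*3/8 + 496/2711*1/8 + 687/2711*3/16 = 496/2711 = pi_s_3  (ok)
  857/2711*3/16 + 671/2711*1/2 + 496/2711*1/8 + 687/2711*3/16 = 687/2711 = pi_s_4  (ok)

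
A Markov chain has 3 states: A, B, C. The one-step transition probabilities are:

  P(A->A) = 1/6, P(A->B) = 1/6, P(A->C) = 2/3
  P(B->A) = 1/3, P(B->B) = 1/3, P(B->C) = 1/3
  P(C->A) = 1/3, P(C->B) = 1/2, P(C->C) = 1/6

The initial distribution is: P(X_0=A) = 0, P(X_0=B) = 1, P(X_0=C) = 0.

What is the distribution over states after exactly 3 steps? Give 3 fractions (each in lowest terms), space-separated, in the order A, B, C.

Propagating the distribution step by step (d_{t+1} = d_t * P):
d_0 = (A=0, B=1, C=0)
  d_1[A] = 0*1/6 + 1*1/3 + 0*1/3 = 1/3
  d_1[B] = 0*1/6 + 1*1/3 + 0*1/2 = 1/3
  d_1[C] = 0*2/3 + 1*1/3 + 0*1/6 = 1/3
d_1 = (A=1/3, B=1/3, C=1/3)
  d_2[A] = 1/3*1/6 + 1/3*1/3 + 1/3*1/3 = 5/18
  d_2[B] = 1/3*1/6 + 1/3*1/3 + 1/3*1/2 = 1/3
  d_2[C] = 1/3*2/3 + 1/3*1/3 + 1/3*1/6 = 7/18
d_2 = (A=5/18, B=1/3, C=7/18)
  d_3[A] = 5/18*1/6 + 1/3*1/3 + 7/18*1/3 = 31/108
  d_3[B] = 5/18*1/6 + 1/3*1/3 + 7/18*1/2 = 19/54
  d_3[C] = 5/18*2/3 + 1/3*1/3 + 7/18*1/6 = 13/36
d_3 = (A=31/108, B=19/54, C=13/36)

Answer: 31/108 19/54 13/36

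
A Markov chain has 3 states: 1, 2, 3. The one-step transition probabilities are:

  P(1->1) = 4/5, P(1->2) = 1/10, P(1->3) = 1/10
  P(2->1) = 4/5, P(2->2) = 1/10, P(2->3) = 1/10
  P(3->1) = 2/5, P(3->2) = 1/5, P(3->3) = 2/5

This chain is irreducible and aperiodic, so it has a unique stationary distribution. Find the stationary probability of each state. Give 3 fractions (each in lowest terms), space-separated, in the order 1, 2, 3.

Answer: 26/35 4/35 1/7

Derivation:
The stationary distribution satisfies pi = pi * P, i.e.:
  pi_1 = 4/5*pi_1 + 4/5*pi_2 + 2/5*pi_3
  pi_2 = 1/10*pi_1 + 1/10*pi_2 + 1/5*pi_3
  pi_3 = 1/10*pi_1 + 1/10*pi_2 + 2/5*pi_3
with normalization: pi_1 + pi_2 + pi_3 = 1.

Using the first 2 balance equations plus normalization, the linear system A*pi = b is:
  [-1/5, 4/5, 2/5] . pi = 0
  [1/10, -9/10, 1/5] . pi = 0
  [1, 1, 1] . pi = 1

Solving yields:
  pi_1 = 26/35
  pi_2 = 4/35
  pi_3 = 1/7

Verification (pi * P):
  26/35*4/5 + 4/35*4/5 + 1/7*2/5 = 26/35 = pi_1  (ok)
  26/35*1/10 + 4/35*1/10 + 1/7*1/5 = 4/35 = pi_2  (ok)
  26/35*1/10 + 4/35*1/10 + 1/7*2/5 = 1/7 = pi_3  (ok)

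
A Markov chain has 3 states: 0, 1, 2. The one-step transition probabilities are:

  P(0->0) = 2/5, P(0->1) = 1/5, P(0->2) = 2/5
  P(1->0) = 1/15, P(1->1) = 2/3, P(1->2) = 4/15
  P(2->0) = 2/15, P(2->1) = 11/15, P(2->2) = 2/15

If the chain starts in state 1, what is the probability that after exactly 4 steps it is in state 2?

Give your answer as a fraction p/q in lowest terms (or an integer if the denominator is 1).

Computing P^4 by repeated multiplication:
P^1 =
  0: [2/5, 1/5, 2/5]
  1: [1/15, 2/3, 4/15]
  2: [2/15, 11/15, 2/15]
P^2 =
  0: [17/75, 38/75, 4/15]
  1: [8/75, 49/75, 6/25]
  2: [3/25, 46/75, 4/15]
P^3 =
  0: [4/25, 217/375, 98/375]
  1: [133/1125, 712/1125, 56/225]
  2: [28/225, 707/1125, 278/1125]
P^4 =
  0: [773/5625, 3428/5625, 1424/5625]
  1: [46/375, 3533/5625, 1402/5625]
  2: [701/5625, 1172/1875, 1408/5625]

(P^4)[1 -> 2] = 1402/5625

Answer: 1402/5625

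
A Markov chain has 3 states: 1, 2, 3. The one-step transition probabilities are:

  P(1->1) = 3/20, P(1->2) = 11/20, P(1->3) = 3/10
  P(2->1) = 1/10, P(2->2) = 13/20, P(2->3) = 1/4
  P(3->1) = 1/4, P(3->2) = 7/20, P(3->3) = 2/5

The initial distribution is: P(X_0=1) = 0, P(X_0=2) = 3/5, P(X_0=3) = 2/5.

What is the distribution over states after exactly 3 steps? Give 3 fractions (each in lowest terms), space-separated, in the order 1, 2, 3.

Propagating the distribution step by step (d_{t+1} = d_t * P):
d_0 = (1=0, 2=3/5, 3=2/5)
  d_1[1] = 0*3/20 + 3/5*1/10 + 2/5*1/4 = 4/25
  d_1[2] = 0*11/20 + 3/5*13/20 + 2/5*7/20 = 53/100
  d_1[3] = 0*3/10 + 3/5*1/4 + 2/5*2/5 = 31/100
d_1 = (1=4/25, 2=53/100, 3=31/100)
  d_2[1] = 4/25*3/20 + 53/100*1/10 + 31/100*1/4 = 309/2000
  d_2[2] = 4/25*11/20 + 53/100*13/20 + 31/100*7/20 = 541/1000
  d_2[3] = 4/25*3/10 + 53/100*1/4 + 31/100*2/5 = 609/2000
d_2 = (1=309/2000, 2=541/1000, 3=609/2000)
  d_3[1] = 309/2000*3/20 + 541/1000*1/10 + 609/2000*1/4 = 767/5000
  d_3[2] = 309/2000*11/20 + 541/1000*13/20 + 609/2000*7/20 = 679/1250
  d_3[3] = 309/2000*3/10 + 541/1000*1/4 + 609/2000*2/5 = 1517/5000
d_3 = (1=767/5000, 2=679/1250, 3=1517/5000)

Answer: 767/5000 679/1250 1517/5000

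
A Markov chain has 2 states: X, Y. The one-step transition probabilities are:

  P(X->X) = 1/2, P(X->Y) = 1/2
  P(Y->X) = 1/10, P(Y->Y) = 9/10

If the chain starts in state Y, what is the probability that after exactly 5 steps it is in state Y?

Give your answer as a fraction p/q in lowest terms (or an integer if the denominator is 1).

Answer: 5219/6250

Derivation:
Computing P^5 by repeated multiplication:
P^1 =
  X: [1/2, 1/2]
  Y: [1/10, 9/10]
P^2 =
  X: [3/10, 7/10]
  Y: [7/50, 43/50]
P^3 =
  X: [11/50, 39/50]
  Y: [39/250, 211/250]
P^4 =
  X: [47/250, 203/250]
  Y: [203/1250, 1047/1250]
P^5 =
  X: [219/1250, 1031/1250]
  Y: [1031/6250, 5219/6250]

(P^5)[Y -> Y] = 5219/6250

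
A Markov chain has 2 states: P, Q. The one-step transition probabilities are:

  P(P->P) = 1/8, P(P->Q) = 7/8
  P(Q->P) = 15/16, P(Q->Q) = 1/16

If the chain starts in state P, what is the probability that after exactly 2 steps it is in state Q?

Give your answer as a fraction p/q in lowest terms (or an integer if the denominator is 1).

Answer: 21/128

Derivation:
Computing P^2 by repeated multiplication:
P^1 =
  P: [1/8, 7/8]
  Q: [15/16, 1/16]
P^2 =
  P: [107/128, 21/128]
  Q: [45/256, 211/256]

(P^2)[P -> Q] = 21/128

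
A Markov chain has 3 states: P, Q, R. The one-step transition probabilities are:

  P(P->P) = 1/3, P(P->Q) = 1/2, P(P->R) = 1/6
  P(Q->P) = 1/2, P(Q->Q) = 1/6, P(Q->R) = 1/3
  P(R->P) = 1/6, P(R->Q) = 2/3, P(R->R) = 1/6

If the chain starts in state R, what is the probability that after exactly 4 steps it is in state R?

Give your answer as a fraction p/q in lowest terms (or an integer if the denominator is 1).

Computing P^4 by repeated multiplication:
P^1 =
  P: [1/3, 1/2, 1/6]
  Q: [1/2, 1/6, 1/3]
  R: [1/6, 2/3, 1/6]
P^2 =
  P: [7/18, 13/36, 1/4]
  Q: [11/36, 1/2, 7/36]
  R: [5/12, 11/36, 5/18]
P^3 =
  P: [19/54, 91/216, 49/216]
  Q: [83/216, 79/216, 1/4]
  R: [73/216, 4/9, 47/216]
P^4 =
  P: [79/216, 515/1296, 307/1296]
  Q: [457/1296, 34/81, 295/1296]
  R: [481/1296, 503/1296, 13/54]

(P^4)[R -> R] = 13/54

Answer: 13/54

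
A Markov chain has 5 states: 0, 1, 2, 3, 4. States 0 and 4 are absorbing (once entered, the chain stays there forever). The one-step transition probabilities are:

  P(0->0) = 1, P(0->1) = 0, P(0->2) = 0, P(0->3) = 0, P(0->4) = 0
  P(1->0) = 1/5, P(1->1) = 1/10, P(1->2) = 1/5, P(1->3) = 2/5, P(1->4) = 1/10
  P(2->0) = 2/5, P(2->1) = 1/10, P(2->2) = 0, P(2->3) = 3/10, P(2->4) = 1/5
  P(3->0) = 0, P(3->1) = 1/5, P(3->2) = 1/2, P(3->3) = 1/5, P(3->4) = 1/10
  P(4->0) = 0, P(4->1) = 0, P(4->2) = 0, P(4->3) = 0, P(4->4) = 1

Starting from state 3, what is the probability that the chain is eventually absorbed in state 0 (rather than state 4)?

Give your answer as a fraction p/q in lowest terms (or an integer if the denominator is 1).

Answer: 246/457

Derivation:
Let a_i = P(absorbed in 0 | start in state i).
Boundary conditions: a_0 = 1, a_4 = 0.
For each transient state i, a_i = sum_j P(i->j) * a_j:
  a_1 = 1/5*a_0 + 1/10*a_1 + 1/5*a_2 + 2/5*a_3 + 1/10*a_4
  a_2 = 2/5*a_0 + 1/10*a_1 + 0*a_2 + 3/10*a_3 + 1/5*a_4
  a_3 = 0*a_0 + 1/5*a_1 + 1/2*a_2 + 1/5*a_3 + 1/10*a_4

Substituting a_0 = 1 and a_4 = 0, rearrange to (I - Q) a = r where r[i] = P(i -> 0):
  [9/10, -1/5, -2/5] . (a_1, a_2, a_3) = 1/5
  [-1/10, 1, -3/10] . (a_1, a_2, a_3) = 2/5
  [-1/5, -1/2, 4/5] . (a_1, a_2, a_3) = 0

Solving yields:
  a_1 = 274/457
  a_2 = 284/457
  a_3 = 246/457

Starting state is 3, so the absorption probability is a_3 = 246/457.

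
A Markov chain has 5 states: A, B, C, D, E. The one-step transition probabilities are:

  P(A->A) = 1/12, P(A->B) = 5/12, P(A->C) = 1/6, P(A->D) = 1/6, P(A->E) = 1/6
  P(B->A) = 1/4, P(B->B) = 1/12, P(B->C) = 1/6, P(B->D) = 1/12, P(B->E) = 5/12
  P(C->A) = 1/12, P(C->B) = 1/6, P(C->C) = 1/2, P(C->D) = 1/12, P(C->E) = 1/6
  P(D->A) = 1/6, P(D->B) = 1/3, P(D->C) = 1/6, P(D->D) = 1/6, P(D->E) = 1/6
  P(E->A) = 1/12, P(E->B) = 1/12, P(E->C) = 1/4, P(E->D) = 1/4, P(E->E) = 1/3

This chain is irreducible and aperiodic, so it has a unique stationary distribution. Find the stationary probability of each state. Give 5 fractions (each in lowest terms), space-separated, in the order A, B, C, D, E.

The stationary distribution satisfies pi = pi * P, i.e.:
  pi_A = 1/12*pi_A + 1/4*pi_B + 1/12*pi_C + 1/6*pi_D + 1/12*pi_E
  pi_B = 5/12*pi_A + 1/12*pi_B + 1/6*pi_C + 1/3*pi_D + 1/12*pi_E
  pi_C = 1/6*pi_A + 1/6*pi_B + 1/2*pi_C + 1/6*pi_D + 1/4*pi_E
  pi_D = 1/6*pi_A + 1/12*pi_B + 1/12*pi_C + 1/6*pi_D + 1/4*pi_E
  pi_E = 1/6*pi_A + 5/12*pi_B + 1/6*pi_C + 1/6*pi_D + 1/3*pi_E
with normalization: pi_A + pi_B + pi_C + pi_D + pi_E = 1.

Using the first 4 balance equations plus normalization, the linear system A*pi = b is:
  [-11/12, 1/4, 1/12, 1/6, 1/12] . pi = 0
  [5/12, -11/12, 1/6, 1/3, 1/12] . pi = 0
  [1/6, 1/6, -1/2, 1/6, 1/4] . pi = 0
  [1/6, 1/12, 1/12, -5/6, 1/4] . pi = 0
  [1, 1, 1, 1, 1] . pi = 1

Solving yields:
  pi_A = 2100/16561
  pi_B = 3086/16561
  pi_C = 4670/16561
  pi_D = 2467/16561
  pi_E = 4238/16561

Verification (pi * P):
  2100/16561*1/12 + 3086/16561*1/4 + 4670/16561*1/12 + 2467/16561*1/6 + 4238/16561*1/12 = 2100/16561 = pi_A  (ok)
  2100/16561*5/12 + 3086/16561*1/12 + 4670/16561*1/6 + 2467/16561*1/3 + 4238/16561*1/12 = 3086/16561 = pi_B  (ok)
  2100/16561*1/6 + 3086/16561*1/6 + 4670/16561*1/2 + 2467/16561*1/6 + 4238/16561*1/4 = 4670/16561 = pi_C  (ok)
  2100/16561*1/6 + 3086/16561*1/12 + 4670/16561*1/12 + 2467/16561*1/6 + 4238/16561*1/4 = 2467/16561 = pi_D  (ok)
  2100/16561*1/6 + 3086/16561*5/12 + 4670/16561*1/6 + 2467/16561*1/6 + 4238/16561*1/3 = 4238/16561 = pi_E  (ok)

Answer: 2100/16561 3086/16561 4670/16561 2467/16561 4238/16561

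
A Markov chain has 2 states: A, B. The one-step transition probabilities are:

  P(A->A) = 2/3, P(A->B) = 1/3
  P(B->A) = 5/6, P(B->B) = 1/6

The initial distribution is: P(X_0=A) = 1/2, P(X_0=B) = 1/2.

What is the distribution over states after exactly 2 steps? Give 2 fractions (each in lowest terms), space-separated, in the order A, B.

Answer: 17/24 7/24

Derivation:
Propagating the distribution step by step (d_{t+1} = d_t * P):
d_0 = (A=1/2, B=1/2)
  d_1[A] = 1/2*2/3 + 1/2*5/6 = 3/4
  d_1[B] = 1/2*1/3 + 1/2*1/6 = 1/4
d_1 = (A=3/4, B=1/4)
  d_2[A] = 3/4*2/3 + 1/4*5/6 = 17/24
  d_2[B] = 3/4*1/3 + 1/4*1/6 = 7/24
d_2 = (A=17/24, B=7/24)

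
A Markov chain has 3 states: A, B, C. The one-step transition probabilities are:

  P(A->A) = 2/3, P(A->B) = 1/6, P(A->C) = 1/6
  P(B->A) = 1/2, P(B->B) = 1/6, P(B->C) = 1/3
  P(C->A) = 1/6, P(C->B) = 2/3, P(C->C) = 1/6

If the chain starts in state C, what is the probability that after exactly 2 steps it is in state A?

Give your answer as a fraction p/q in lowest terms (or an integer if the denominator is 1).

Answer: 17/36

Derivation:
Computing P^2 by repeated multiplication:
P^1 =
  A: [2/3, 1/6, 1/6]
  B: [1/2, 1/6, 1/3]
  C: [1/6, 2/3, 1/6]
P^2 =
  A: [5/9, 1/4, 7/36]
  B: [17/36, 1/3, 7/36]
  C: [17/36, 1/4, 5/18]

(P^2)[C -> A] = 17/36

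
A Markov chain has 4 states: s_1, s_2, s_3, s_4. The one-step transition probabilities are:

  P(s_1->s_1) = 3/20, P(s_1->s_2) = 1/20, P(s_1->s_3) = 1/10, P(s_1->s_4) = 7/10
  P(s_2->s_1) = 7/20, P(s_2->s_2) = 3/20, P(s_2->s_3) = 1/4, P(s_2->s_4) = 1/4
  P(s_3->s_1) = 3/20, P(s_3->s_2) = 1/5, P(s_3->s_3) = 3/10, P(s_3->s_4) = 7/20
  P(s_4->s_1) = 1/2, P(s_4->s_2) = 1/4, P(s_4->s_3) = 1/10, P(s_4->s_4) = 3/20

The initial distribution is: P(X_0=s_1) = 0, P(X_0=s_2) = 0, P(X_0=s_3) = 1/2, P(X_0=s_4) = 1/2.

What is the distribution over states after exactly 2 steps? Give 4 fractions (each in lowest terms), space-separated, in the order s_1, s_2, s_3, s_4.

Propagating the distribution step by step (d_{t+1} = d_t * P):
d_0 = (s_1=0, s_2=0, s_3=1/2, s_4=1/2)
  d_1[s_1] = 0*3/20 + 0*7/20 + 1/2*3/20 + 1/2*1/2 = 13/40
  d_1[s_2] = 0*1/20 + 0*3/20 + 1/2*1/5 + 1/2*1/4 = 9/40
  d_1[s_3] = 0*1/10 + 0*1/4 + 1/2*3/10 + 1/2*1/10 = 1/5
  d_1[s_4] = 0*7/10 + 0*1/4 + 1/2*7/20 + 1/2*3/20 = 1/4
d_1 = (s_1=13/40, s_2=9/40, s_3=1/5, s_4=1/4)
  d_2[s_1] = 13/40*3/20 + 9/40*7/20 + 1/5*3/20 + 1/4*1/2 = 113/400
  d_2[s_2] = 13/40*1/20 + 9/40*3/20 + 1/5*1/5 + 1/4*1/4 = 61/400
  d_2[s_3] = 13/40*1/10 + 9/40*1/4 + 1/5*3/10 + 1/4*1/10 = 139/800
  d_2[s_4] = 13/40*7/10 + 9/40*1/4 + 1/5*7/20 + 1/4*3/20 = 313/800
d_2 = (s_1=113/400, s_2=61/400, s_3=139/800, s_4=313/800)

Answer: 113/400 61/400 139/800 313/800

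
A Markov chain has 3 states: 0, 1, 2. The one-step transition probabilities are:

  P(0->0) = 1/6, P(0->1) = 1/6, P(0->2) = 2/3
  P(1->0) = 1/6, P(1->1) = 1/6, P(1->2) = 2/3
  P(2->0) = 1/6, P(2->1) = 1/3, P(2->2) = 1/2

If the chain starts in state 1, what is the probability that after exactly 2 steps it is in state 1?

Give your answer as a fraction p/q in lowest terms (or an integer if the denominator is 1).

Computing P^2 by repeated multiplication:
P^1 =
  0: [1/6, 1/6, 2/3]
  1: [1/6, 1/6, 2/3]
  2: [1/6, 1/3, 1/2]
P^2 =
  0: [1/6, 5/18, 5/9]
  1: [1/6, 5/18, 5/9]
  2: [1/6, 1/4, 7/12]

(P^2)[1 -> 1] = 5/18

Answer: 5/18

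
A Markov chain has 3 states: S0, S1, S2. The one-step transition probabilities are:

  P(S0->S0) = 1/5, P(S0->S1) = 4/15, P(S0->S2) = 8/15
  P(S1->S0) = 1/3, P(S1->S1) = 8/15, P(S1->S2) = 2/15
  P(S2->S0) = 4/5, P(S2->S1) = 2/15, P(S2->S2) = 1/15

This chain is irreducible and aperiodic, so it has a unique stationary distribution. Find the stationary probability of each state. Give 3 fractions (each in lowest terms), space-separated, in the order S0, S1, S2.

Answer: 47/115 36/115 32/115

Derivation:
The stationary distribution satisfies pi = pi * P, i.e.:
  pi_S0 = 1/5*pi_S0 + 1/3*pi_S1 + 4/5*pi_S2
  pi_S1 = 4/15*pi_S0 + 8/15*pi_S1 + 2/15*pi_S2
  pi_S2 = 8/15*pi_S0 + 2/15*pi_S1 + 1/15*pi_S2
with normalization: pi_S0 + pi_S1 + pi_S2 = 1.

Using the first 2 balance equations plus normalization, the linear system A*pi = b is:
  [-4/5, 1/3, 4/5] . pi = 0
  [4/15, -7/15, 2/15] . pi = 0
  [1, 1, 1] . pi = 1

Solving yields:
  pi_S0 = 47/115
  pi_S1 = 36/115
  pi_S2 = 32/115

Verification (pi * P):
  47/115*1/5 + 36/115*1/3 + 32/115*4/5 = 47/115 = pi_S0  (ok)
  47/115*4/15 + 36/115*8/15 + 32/115*2/15 = 36/115 = pi_S1  (ok)
  47/115*8/15 + 36/115*2/15 + 32/115*1/15 = 32/115 = pi_S2  (ok)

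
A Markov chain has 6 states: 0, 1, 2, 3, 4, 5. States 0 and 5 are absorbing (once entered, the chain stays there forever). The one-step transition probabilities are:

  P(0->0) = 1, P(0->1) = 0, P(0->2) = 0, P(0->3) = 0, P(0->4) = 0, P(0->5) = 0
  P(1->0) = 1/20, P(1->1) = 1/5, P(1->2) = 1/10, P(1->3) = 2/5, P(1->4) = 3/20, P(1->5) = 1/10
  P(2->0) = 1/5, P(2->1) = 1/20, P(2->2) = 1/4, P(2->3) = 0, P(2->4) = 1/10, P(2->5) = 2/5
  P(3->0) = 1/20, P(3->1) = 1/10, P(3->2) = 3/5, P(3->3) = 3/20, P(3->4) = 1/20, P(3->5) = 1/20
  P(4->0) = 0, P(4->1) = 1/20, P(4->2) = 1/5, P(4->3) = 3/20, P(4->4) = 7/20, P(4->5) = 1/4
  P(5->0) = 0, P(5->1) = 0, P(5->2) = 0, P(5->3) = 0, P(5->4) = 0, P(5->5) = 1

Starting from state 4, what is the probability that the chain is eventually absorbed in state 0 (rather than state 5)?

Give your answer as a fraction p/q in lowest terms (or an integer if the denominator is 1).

Let a_i = P(absorbed in 0 | start in state i).
Boundary conditions: a_0 = 1, a_5 = 0.
For each transient state i, a_i = sum_j P(i->j) * a_j:
  a_1 = 1/20*a_0 + 1/5*a_1 + 1/10*a_2 + 2/5*a_3 + 3/20*a_4 + 1/10*a_5
  a_2 = 1/5*a_0 + 1/20*a_1 + 1/4*a_2 + 0*a_3 + 1/10*a_4 + 2/5*a_5
  a_3 = 1/20*a_0 + 1/10*a_1 + 3/5*a_2 + 3/20*a_3 + 1/20*a_4 + 1/20*a_5
  a_4 = 0*a_0 + 1/20*a_1 + 1/5*a_2 + 3/20*a_3 + 7/20*a_4 + 1/4*a_5

Substituting a_0 = 1 and a_5 = 0, rearrange to (I - Q) a = r where r[i] = P(i -> 0):
  [4/5, -1/10, -2/5, -3/20] . (a_1, a_2, a_3, a_4) = 1/20
  [-1/20, 3/4, 0, -1/10] . (a_1, a_2, a_3, a_4) = 1/5
  [-1/10, -3/5, 17/20, -1/20] . (a_1, a_2, a_3, a_4) = 1/20
  [-1/20, -1/5, -3/20, 13/20] . (a_1, a_2, a_3, a_4) = 0

Solving yields:
  a_1 = 12817/42533
  a_2 = 13301/42533
  a_3 = 13886/42533
  a_4 = 8283/42533

Starting state is 4, so the absorption probability is a_4 = 8283/42533.

Answer: 8283/42533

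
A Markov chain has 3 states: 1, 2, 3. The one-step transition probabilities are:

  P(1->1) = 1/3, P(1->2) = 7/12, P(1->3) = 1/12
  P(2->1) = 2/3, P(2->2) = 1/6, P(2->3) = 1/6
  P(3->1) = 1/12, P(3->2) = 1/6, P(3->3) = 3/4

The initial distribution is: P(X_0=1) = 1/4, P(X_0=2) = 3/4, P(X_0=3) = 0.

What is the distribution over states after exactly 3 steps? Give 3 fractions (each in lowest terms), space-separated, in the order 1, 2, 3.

Propagating the distribution step by step (d_{t+1} = d_t * P):
d_0 = (1=1/4, 2=3/4, 3=0)
  d_1[1] = 1/4*1/3 + 3/4*2/3 + 0*1/12 = 7/12
  d_1[2] = 1/4*7/12 + 3/4*1/6 + 0*1/6 = 13/48
  d_1[3] = 1/4*1/12 + 3/4*1/6 + 0*3/4 = 7/48
d_1 = (1=7/12, 2=13/48, 3=7/48)
  d_2[1] = 7/12*1/3 + 13/48*2/3 + 7/48*1/12 = 223/576
  d_2[2] = 7/12*7/12 + 13/48*1/6 + 7/48*1/6 = 59/144
  d_2[3] = 7/12*1/12 + 13/48*1/6 + 7/48*3/4 = 13/64
d_2 = (1=223/576, 2=59/144, 3=13/64)
  d_3[1] = 223/576*1/3 + 59/144*2/3 + 13/64*1/12 = 2897/6912
  d_3[2] = 223/576*7/12 + 59/144*1/6 + 13/64*1/6 = 2267/6912
  d_3[3] = 223/576*1/12 + 59/144*1/6 + 13/64*3/4 = 437/1728
d_3 = (1=2897/6912, 2=2267/6912, 3=437/1728)

Answer: 2897/6912 2267/6912 437/1728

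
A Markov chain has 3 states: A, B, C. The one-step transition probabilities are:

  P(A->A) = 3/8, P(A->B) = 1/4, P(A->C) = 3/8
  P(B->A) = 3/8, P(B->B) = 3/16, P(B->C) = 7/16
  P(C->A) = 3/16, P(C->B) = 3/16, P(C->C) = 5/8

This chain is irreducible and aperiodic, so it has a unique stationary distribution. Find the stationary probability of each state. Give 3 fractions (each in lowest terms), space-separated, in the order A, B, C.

Answer: 57/205 42/205 106/205

Derivation:
The stationary distribution satisfies pi = pi * P, i.e.:
  pi_A = 3/8*pi_A + 3/8*pi_B + 3/16*pi_C
  pi_B = 1/4*pi_A + 3/16*pi_B + 3/16*pi_C
  pi_C = 3/8*pi_A + 7/16*pi_B + 5/8*pi_C
with normalization: pi_A + pi_B + pi_C = 1.

Using the first 2 balance equations plus normalization, the linear system A*pi = b is:
  [-5/8, 3/8, 3/16] . pi = 0
  [1/4, -13/16, 3/16] . pi = 0
  [1, 1, 1] . pi = 1

Solving yields:
  pi_A = 57/205
  pi_B = 42/205
  pi_C = 106/205

Verification (pi * P):
  57/205*3/8 + 42/205*3/8 + 106/205*3/16 = 57/205 = pi_A  (ok)
  57/205*1/4 + 42/205*3/16 + 106/205*3/16 = 42/205 = pi_B  (ok)
  57/205*3/8 + 42/205*7/16 + 106/205*5/8 = 106/205 = pi_C  (ok)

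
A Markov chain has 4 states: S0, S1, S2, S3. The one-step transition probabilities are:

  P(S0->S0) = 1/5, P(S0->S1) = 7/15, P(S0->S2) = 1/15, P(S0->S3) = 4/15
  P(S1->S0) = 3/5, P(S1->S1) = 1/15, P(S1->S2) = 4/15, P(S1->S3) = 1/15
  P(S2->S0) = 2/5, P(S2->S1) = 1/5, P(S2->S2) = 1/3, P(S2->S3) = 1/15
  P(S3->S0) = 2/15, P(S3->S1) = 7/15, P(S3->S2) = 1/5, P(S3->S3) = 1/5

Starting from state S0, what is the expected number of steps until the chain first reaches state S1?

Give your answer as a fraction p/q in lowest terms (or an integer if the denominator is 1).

Answer: 1365/589

Derivation:
Let h_i = expected steps to first reach S1 from state i.
Boundary: h_S1 = 0.
First-step equations for the other states:
  h_S0 = 1 + 1/5*h_S0 + 7/15*h_S1 + 1/15*h_S2 + 4/15*h_S3
  h_S2 = 1 + 2/5*h_S0 + 1/5*h_S1 + 1/3*h_S2 + 1/15*h_S3
  h_S3 = 1 + 2/15*h_S0 + 7/15*h_S1 + 1/5*h_S2 + 1/5*h_S3

Substituting h_S1 = 0 and rearranging gives the linear system (I - Q) h = 1:
  [4/5, -1/15, -4/15] . (h_S0, h_S2, h_S3) = 1
  [-2/5, 2/3, -1/15] . (h_S0, h_S2, h_S3) = 1
  [-2/15, -1/5, 4/5] . (h_S0, h_S2, h_S3) = 1

Solving yields:
  h_S0 = 1365/589
  h_S2 = 1845/589
  h_S3 = 75/31

Starting state is S0, so the expected hitting time is h_S0 = 1365/589.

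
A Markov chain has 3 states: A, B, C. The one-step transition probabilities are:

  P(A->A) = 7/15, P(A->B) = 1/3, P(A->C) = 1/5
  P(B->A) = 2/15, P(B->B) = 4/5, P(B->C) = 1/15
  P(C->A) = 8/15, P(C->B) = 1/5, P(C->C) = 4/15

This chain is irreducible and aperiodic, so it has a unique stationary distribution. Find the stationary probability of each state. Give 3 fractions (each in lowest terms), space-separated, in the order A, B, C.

Answer: 5/18 16/27 7/54

Derivation:
The stationary distribution satisfies pi = pi * P, i.e.:
  pi_A = 7/15*pi_A + 2/15*pi_B + 8/15*pi_C
  pi_B = 1/3*pi_A + 4/5*pi_B + 1/5*pi_C
  pi_C = 1/5*pi_A + 1/15*pi_B + 4/15*pi_C
with normalization: pi_A + pi_B + pi_C = 1.

Using the first 2 balance equations plus normalization, the linear system A*pi = b is:
  [-8/15, 2/15, 8/15] . pi = 0
  [1/3, -1/5, 1/5] . pi = 0
  [1, 1, 1] . pi = 1

Solving yields:
  pi_A = 5/18
  pi_B = 16/27
  pi_C = 7/54

Verification (pi * P):
  5/18*7/15 + 16/27*2/15 + 7/54*8/15 = 5/18 = pi_A  (ok)
  5/18*1/3 + 16/27*4/5 + 7/54*1/5 = 16/27 = pi_B  (ok)
  5/18*1/5 + 16/27*1/15 + 7/54*4/15 = 7/54 = pi_C  (ok)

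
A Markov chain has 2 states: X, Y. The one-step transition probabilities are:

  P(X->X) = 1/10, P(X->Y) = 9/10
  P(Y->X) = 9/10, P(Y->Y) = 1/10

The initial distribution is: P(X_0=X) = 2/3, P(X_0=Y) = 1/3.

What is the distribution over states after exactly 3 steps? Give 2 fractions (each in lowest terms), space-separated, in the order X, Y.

Propagating the distribution step by step (d_{t+1} = d_t * P):
d_0 = (X=2/3, Y=1/3)
  d_1[X] = 2/3*1/10 + 1/3*9/10 = 11/30
  d_1[Y] = 2/3*9/10 + 1/3*1/10 = 19/30
d_1 = (X=11/30, Y=19/30)
  d_2[X] = 11/30*1/10 + 19/30*9/10 = 91/150
  d_2[Y] = 11/30*9/10 + 19/30*1/10 = 59/150
d_2 = (X=91/150, Y=59/150)
  d_3[X] = 91/150*1/10 + 59/150*9/10 = 311/750
  d_3[Y] = 91/150*9/10 + 59/150*1/10 = 439/750
d_3 = (X=311/750, Y=439/750)

Answer: 311/750 439/750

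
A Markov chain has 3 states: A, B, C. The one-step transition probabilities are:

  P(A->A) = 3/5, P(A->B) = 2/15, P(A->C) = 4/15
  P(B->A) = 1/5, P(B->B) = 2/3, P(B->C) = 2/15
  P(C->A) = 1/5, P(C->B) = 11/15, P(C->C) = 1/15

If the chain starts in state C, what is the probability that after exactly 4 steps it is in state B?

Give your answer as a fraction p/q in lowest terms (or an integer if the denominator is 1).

Computing P^4 by repeated multiplication:
P^1 =
  A: [3/5, 2/15, 4/15]
  B: [1/5, 2/3, 2/15]
  C: [1/5, 11/15, 1/15]
P^2 =
  A: [11/25, 82/225, 44/225]
  B: [7/25, 128/225, 34/225]
  C: [7/25, 127/225, 7/45]
P^3 =
  A: [47/125, 1502/3375, 604/3375]
  B: [39/125, 356/675, 542/3375]
  C: [39/125, 1781/3375, 541/3375]
P^4 =
  A: [219/625, 24202/50625, 8684/50625]
  B: [203/625, 25868/50625, 8314/50625]
  C: [203/625, 25867/50625, 1663/10125]

(P^4)[C -> B] = 25867/50625

Answer: 25867/50625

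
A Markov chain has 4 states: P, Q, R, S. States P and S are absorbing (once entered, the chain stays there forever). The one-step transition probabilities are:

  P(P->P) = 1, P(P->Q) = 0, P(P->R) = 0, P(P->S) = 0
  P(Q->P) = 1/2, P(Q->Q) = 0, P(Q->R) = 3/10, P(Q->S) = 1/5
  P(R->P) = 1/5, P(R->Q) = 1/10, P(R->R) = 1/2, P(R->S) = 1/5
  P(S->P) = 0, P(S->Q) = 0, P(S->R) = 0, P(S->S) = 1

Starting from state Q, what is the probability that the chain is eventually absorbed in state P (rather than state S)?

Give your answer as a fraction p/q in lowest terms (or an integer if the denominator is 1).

Let a_i = P(absorbed in P | start in state i).
Boundary conditions: a_P = 1, a_S = 0.
For each transient state i, a_i = sum_j P(i->j) * a_j:
  a_Q = 1/2*a_P + 0*a_Q + 3/10*a_R + 1/5*a_S
  a_R = 1/5*a_P + 1/10*a_Q + 1/2*a_R + 1/5*a_S

Substituting a_P = 1 and a_S = 0, rearrange to (I - Q) a = r where r[i] = P(i -> P):
  [1, -3/10] . (a_Q, a_R) = 1/2
  [-1/10, 1/2] . (a_Q, a_R) = 1/5

Solving yields:
  a_Q = 31/47
  a_R = 25/47

Starting state is Q, so the absorption probability is a_Q = 31/47.

Answer: 31/47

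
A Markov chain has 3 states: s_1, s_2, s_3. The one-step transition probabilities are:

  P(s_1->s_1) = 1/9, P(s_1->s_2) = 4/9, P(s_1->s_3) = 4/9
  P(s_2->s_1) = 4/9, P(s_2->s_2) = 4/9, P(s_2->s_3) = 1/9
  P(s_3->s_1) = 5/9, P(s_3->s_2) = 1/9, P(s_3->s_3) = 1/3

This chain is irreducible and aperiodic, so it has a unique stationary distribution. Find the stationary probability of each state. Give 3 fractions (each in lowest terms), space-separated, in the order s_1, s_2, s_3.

The stationary distribution satisfies pi = pi * P, i.e.:
  pi_s_1 = 1/9*pi_s_1 + 4/9*pi_s_2 + 5/9*pi_s_3
  pi_s_2 = 4/9*pi_s_1 + 4/9*pi_s_2 + 1/9*pi_s_3
  pi_s_3 = 4/9*pi_s_1 + 1/9*pi_s_2 + 1/3*pi_s_3
with normalization: pi_s_1 + pi_s_2 + pi_s_3 = 1.

Using the first 2 balance equations plus normalization, the linear system A*pi = b is:
  [-8/9, 4/9, 5/9] . pi = 0
  [4/9, -5/9, 1/9] . pi = 0
  [1, 1, 1] . pi = 1

Solving yields:
  pi_s_1 = 29/81
  pi_s_2 = 28/81
  pi_s_3 = 8/27

Verification (pi * P):
  29/81*1/9 + 28/81*4/9 + 8/27*5/9 = 29/81 = pi_s_1  (ok)
  29/81*4/9 + 28/81*4/9 + 8/27*1/9 = 28/81 = pi_s_2  (ok)
  29/81*4/9 + 28/81*1/9 + 8/27*1/3 = 8/27 = pi_s_3  (ok)

Answer: 29/81 28/81 8/27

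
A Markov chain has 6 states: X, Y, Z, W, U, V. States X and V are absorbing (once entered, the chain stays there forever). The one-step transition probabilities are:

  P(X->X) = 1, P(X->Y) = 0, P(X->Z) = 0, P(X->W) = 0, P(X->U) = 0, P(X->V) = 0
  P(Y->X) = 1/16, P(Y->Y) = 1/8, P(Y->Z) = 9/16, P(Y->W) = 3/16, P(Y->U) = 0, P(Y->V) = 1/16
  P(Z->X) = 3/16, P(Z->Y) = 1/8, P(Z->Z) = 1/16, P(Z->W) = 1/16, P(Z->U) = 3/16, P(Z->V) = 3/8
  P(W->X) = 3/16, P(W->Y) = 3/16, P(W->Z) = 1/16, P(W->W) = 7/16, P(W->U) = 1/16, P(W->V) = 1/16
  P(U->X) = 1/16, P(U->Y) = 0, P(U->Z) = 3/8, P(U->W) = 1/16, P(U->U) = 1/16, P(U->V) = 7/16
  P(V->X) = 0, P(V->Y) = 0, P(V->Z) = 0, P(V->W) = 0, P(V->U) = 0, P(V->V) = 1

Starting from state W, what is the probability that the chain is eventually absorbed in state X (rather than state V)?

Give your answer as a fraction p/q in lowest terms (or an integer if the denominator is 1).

Let a_i = P(absorbed in X | start in state i).
Boundary conditions: a_X = 1, a_V = 0.
For each transient state i, a_i = sum_j P(i->j) * a_j:
  a_Y = 1/16*a_X + 1/8*a_Y + 9/16*a_Z + 3/16*a_W + 0*a_U + 1/16*a_V
  a_Z = 3/16*a_X + 1/8*a_Y + 1/16*a_Z + 1/16*a_W + 3/16*a_U + 3/8*a_V
  a_W = 3/16*a_X + 3/16*a_Y + 1/16*a_Z + 7/16*a_W + 1/16*a_U + 1/16*a_V
  a_U = 1/16*a_X + 0*a_Y + 3/8*a_Z + 1/16*a_W + 1/16*a_U + 7/16*a_V

Substituting a_X = 1 and a_V = 0, rearrange to (I - Q) a = r where r[i] = P(i -> X):
  [7/8, -9/16, -3/16, 0] . (a_Y, a_Z, a_W, a_U) = 1/16
  [-1/8, 15/16, -1/16, -3/16] . (a_Y, a_Z, a_W, a_U) = 3/16
  [-3/16, -1/16, 9/16, -1/16] . (a_Y, a_Z, a_W, a_U) = 3/16
  [0, -3/8, -1/16, 15/16] . (a_Y, a_Z, a_W, a_U) = 1/16

Solving yields:
  a_Y = 2762/6883
  a_Z = 2314/6883
  a_W = 3653/6883
  a_U = 1628/6883

Starting state is W, so the absorption probability is a_W = 3653/6883.

Answer: 3653/6883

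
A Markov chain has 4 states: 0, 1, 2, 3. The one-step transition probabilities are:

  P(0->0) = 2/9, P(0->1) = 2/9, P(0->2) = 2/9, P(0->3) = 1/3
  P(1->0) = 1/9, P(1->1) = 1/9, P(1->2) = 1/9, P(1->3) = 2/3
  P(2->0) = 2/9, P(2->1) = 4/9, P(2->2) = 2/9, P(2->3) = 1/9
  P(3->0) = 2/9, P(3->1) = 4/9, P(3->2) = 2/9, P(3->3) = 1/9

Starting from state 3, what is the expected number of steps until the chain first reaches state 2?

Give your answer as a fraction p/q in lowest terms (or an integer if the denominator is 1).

Let h_i = expected steps to first reach 2 from state i.
Boundary: h_2 = 0.
First-step equations for the other states:
  h_0 = 1 + 2/9*h_0 + 2/9*h_1 + 2/9*h_2 + 1/3*h_3
  h_1 = 1 + 1/9*h_0 + 1/9*h_1 + 1/9*h_2 + 2/3*h_3
  h_3 = 1 + 2/9*h_0 + 4/9*h_1 + 2/9*h_2 + 1/9*h_3

Substituting h_2 = 0 and rearranging gives the linear system (I - Q) h = 1:
  [7/9, -2/9, -1/3] . (h_0, h_1, h_3) = 1
  [-1/9, 8/9, -2/3] . (h_0, h_1, h_3) = 1
  [-2/9, -4/9, 8/9] . (h_0, h_1, h_3) = 1

Solving yields:
  h_0 = 26/5
  h_1 = 23/4
  h_3 = 53/10

Starting state is 3, so the expected hitting time is h_3 = 53/10.

Answer: 53/10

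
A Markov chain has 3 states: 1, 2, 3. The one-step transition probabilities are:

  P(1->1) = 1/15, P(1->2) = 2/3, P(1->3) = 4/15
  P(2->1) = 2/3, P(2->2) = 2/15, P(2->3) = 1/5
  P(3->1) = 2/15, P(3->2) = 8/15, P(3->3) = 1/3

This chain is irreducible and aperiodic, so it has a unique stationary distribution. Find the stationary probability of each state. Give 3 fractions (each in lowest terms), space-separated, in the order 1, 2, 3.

Answer: 53/160 33/80 41/160

Derivation:
The stationary distribution satisfies pi = pi * P, i.e.:
  pi_1 = 1/15*pi_1 + 2/3*pi_2 + 2/15*pi_3
  pi_2 = 2/3*pi_1 + 2/15*pi_2 + 8/15*pi_3
  pi_3 = 4/15*pi_1 + 1/5*pi_2 + 1/3*pi_3
with normalization: pi_1 + pi_2 + pi_3 = 1.

Using the first 2 balance equations plus normalization, the linear system A*pi = b is:
  [-14/15, 2/3, 2/15] . pi = 0
  [2/3, -13/15, 8/15] . pi = 0
  [1, 1, 1] . pi = 1

Solving yields:
  pi_1 = 53/160
  pi_2 = 33/80
  pi_3 = 41/160

Verification (pi * P):
  53/160*1/15 + 33/80*2/3 + 41/160*2/15 = 53/160 = pi_1  (ok)
  53/160*2/3 + 33/80*2/15 + 41/160*8/15 = 33/80 = pi_2  (ok)
  53/160*4/15 + 33/80*1/5 + 41/160*1/3 = 41/160 = pi_3  (ok)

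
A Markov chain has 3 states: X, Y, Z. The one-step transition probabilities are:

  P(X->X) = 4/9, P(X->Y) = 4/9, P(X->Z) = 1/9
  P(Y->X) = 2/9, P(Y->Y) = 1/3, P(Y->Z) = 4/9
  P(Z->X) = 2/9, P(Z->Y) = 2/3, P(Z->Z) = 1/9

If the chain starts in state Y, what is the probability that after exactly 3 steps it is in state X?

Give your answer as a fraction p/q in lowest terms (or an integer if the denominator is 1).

Answer: 206/729

Derivation:
Computing P^3 by repeated multiplication:
P^1 =
  X: [4/9, 4/9, 1/9]
  Y: [2/9, 1/3, 4/9]
  Z: [2/9, 2/3, 1/9]
P^2 =
  X: [26/81, 34/81, 7/27]
  Y: [22/81, 41/81, 2/9]
  Z: [22/81, 32/81, 1/3]
P^3 =
  X: [214/729, 332/729, 61/243]
  Y: [206/729, 319/729, 68/243]
  Z: [206/729, 346/729, 59/243]

(P^3)[Y -> X] = 206/729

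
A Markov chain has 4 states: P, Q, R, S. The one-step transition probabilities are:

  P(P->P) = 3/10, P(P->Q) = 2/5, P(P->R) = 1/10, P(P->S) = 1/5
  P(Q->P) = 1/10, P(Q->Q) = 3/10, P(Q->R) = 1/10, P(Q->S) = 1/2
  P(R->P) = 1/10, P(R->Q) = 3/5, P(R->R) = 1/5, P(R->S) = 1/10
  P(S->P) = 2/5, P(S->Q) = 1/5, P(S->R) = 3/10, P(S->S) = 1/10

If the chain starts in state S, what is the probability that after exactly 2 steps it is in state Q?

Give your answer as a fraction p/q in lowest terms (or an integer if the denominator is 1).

Computing P^2 by repeated multiplication:
P^1 =
  P: [3/10, 2/5, 1/10, 1/5]
  Q: [1/10, 3/10, 1/10, 1/2]
  R: [1/10, 3/5, 1/5, 1/10]
  S: [2/5, 1/5, 3/10, 1/10]
P^2 =
  P: [11/50, 17/50, 3/20, 29/100]
  Q: [27/100, 29/100, 21/100, 23/100]
  R: [3/20, 9/25, 7/50, 7/20]
  S: [21/100, 21/50, 3/20, 11/50]

(P^2)[S -> Q] = 21/50

Answer: 21/50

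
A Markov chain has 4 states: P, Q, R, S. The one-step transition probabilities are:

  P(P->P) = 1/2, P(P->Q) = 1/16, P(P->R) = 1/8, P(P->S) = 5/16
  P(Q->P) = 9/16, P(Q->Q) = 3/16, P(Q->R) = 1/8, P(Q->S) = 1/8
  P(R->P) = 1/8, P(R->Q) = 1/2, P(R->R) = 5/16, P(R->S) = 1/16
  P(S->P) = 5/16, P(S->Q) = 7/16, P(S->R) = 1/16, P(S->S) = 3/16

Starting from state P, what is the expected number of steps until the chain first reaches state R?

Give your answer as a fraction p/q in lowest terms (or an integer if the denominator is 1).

Answer: 4320/473

Derivation:
Let h_i = expected steps to first reach R from state i.
Boundary: h_R = 0.
First-step equations for the other states:
  h_P = 1 + 1/2*h_P + 1/16*h_Q + 1/8*h_R + 5/16*h_S
  h_Q = 1 + 9/16*h_P + 3/16*h_Q + 1/8*h_R + 1/8*h_S
  h_S = 1 + 5/16*h_P + 7/16*h_Q + 1/16*h_R + 3/16*h_S

Substituting h_R = 0 and rearranging gives the linear system (I - Q) h = 1:
  [1/2, -1/16, -5/16] . (h_P, h_Q, h_S) = 1
  [-9/16, 13/16, -1/8] . (h_P, h_Q, h_S) = 1
  [-5/16, -7/16, 13/16] . (h_P, h_Q, h_S) = 1

Solving yields:
  h_P = 4320/473
  h_Q = 4272/473
  h_S = 4544/473

Starting state is P, so the expected hitting time is h_P = 4320/473.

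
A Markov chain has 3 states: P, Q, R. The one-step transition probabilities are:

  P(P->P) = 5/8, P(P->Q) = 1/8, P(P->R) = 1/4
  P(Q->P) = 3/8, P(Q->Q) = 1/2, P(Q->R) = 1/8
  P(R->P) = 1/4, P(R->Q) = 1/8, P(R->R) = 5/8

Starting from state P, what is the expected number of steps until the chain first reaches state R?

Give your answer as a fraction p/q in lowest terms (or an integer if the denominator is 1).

Answer: 40/9

Derivation:
Let h_i = expected steps to first reach R from state i.
Boundary: h_R = 0.
First-step equations for the other states:
  h_P = 1 + 5/8*h_P + 1/8*h_Q + 1/4*h_R
  h_Q = 1 + 3/8*h_P + 1/2*h_Q + 1/8*h_R

Substituting h_R = 0 and rearranging gives the linear system (I - Q) h = 1:
  [3/8, -1/8] . (h_P, h_Q) = 1
  [-3/8, 1/2] . (h_P, h_Q) = 1

Solving yields:
  h_P = 40/9
  h_Q = 16/3

Starting state is P, so the expected hitting time is h_P = 40/9.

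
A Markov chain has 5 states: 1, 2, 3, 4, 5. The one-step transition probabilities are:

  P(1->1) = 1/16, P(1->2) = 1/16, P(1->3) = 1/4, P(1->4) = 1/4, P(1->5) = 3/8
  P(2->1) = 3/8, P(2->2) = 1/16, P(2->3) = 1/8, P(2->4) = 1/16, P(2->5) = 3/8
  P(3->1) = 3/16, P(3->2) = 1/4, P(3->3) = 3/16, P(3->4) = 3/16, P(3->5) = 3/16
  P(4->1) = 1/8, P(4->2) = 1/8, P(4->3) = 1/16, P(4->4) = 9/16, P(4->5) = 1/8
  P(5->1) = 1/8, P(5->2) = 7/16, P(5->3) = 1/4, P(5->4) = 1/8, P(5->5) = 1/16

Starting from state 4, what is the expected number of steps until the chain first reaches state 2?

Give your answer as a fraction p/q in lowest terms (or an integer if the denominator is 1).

Let h_i = expected steps to first reach 2 from state i.
Boundary: h_2 = 0.
First-step equations for the other states:
  h_1 = 1 + 1/16*h_1 + 1/16*h_2 + 1/4*h_3 + 1/4*h_4 + 3/8*h_5
  h_3 = 1 + 3/16*h_1 + 1/4*h_2 + 3/16*h_3 + 3/16*h_4 + 3/16*h_5
  h_4 = 1 + 1/8*h_1 + 1/8*h_2 + 1/16*h_3 + 9/16*h_4 + 1/8*h_5
  h_5 = 1 + 1/8*h_1 + 7/16*h_2 + 1/4*h_3 + 1/8*h_4 + 1/16*h_5

Substituting h_2 = 0 and rearranging gives the linear system (I - Q) h = 1:
  [15/16, -1/4, -1/4, -3/8] . (h_1, h_3, h_4, h_5) = 1
  [-3/16, 13/16, -3/16, -3/16] . (h_1, h_3, h_4, h_5) = 1
  [-1/8, -1/16, 7/16, -1/8] . (h_1, h_3, h_4, h_5) = 1
  [-1/8, -1/4, -1/8, 15/16] . (h_1, h_3, h_4, h_5) = 1

Solving yields:
  h_1 = 29968/5725
  h_3 = 26128/5725
  h_4 = 31456/5725
  h_5 = 21264/5725

Starting state is 4, so the expected hitting time is h_4 = 31456/5725.

Answer: 31456/5725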